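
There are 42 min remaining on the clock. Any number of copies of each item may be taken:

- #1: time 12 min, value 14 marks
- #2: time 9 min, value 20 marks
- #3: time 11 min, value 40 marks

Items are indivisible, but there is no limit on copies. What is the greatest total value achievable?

140 marks

Best value-per-unit is #3 at 40/11; filling with it alone gives 3×40 = 120.
Optimal mix: 1×#2 + 3×#3 → time 42, value 140.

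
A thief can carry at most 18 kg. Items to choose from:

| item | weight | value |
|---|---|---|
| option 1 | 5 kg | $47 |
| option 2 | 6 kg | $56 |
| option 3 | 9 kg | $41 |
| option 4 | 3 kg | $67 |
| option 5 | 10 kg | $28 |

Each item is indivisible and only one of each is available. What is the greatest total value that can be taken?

$170

This is a 0/1 knapsack; check combinations near the capacity.
- option 1+option 2+option 4: weight 5+6+3=14, value 47+56+67=170
- option 2+option 3+option 4: weight 6+9+3=18, value 56+41+67=164
- option 1+option 3+option 4: weight 5+9+3=17, value 47+41+67=155
Best: $170.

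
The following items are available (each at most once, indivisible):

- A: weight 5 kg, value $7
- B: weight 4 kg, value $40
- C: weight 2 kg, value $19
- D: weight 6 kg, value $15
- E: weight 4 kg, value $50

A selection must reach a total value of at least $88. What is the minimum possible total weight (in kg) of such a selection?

8

Subsets with value ≥ 88, sorted by total weight:
- B+E: weight 8, value 90
- B+C+E: weight 10, value 109
- A+B+E: weight 13, value 97
Minimum weight: 8 kg.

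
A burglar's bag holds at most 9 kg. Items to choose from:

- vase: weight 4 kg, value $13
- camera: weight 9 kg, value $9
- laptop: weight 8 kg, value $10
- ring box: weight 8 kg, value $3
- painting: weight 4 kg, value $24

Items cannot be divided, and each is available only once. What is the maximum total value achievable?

Check high-value combinations within 9 kg:
- vase+painting: weight 4+4=8, value 13+24=37
- painting: weight 4, value 24
- vase: weight 4, value 13
- laptop: weight 8, value 10
- camera: weight 9, value 9
Best: $37.

$37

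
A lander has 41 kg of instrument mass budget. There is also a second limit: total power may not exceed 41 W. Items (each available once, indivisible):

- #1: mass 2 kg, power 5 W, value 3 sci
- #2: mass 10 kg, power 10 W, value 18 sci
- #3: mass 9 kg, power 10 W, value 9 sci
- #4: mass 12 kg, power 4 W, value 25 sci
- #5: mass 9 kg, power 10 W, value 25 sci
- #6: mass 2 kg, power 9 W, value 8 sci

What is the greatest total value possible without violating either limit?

Feasible sets respecting both limits:
- #1+#2+#4+#5+#6: mass 35, power 38, value 79
- #2+#3+#4+#5: mass 40, power 34, value 77
- #2+#4+#5+#6: mass 33, power 33, value 76
- #1+#2+#4+#5: mass 33, power 29, value 71
Best: 79 sci.

79 sci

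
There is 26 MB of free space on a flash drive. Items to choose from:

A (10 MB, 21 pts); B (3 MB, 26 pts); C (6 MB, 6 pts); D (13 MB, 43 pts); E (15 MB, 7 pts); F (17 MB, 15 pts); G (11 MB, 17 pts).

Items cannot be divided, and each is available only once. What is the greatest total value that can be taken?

Check high-value combinations within 26 MB:
- A+B+D: size 10+3+13=26, value 21+26+43=90
- B+C+D: size 3+6+13=22, value 26+6+43=75
- B+D: size 3+13=16, value 26+43=69
- A+D: size 10+13=23, value 21+43=64
Best: 90 pts.

90 pts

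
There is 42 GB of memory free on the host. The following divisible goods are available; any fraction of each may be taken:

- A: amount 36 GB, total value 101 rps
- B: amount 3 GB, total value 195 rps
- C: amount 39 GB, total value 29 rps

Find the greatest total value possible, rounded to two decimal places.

298.23

Take in order of value per unit:
- B (195/3 per unit): all 3 → value 195, running total 195.00
- A (101/36 per unit): all 36 → value 101, running total 296.00
- C (29/39 per unit): 3 of 39 → value 3×29/39 = 2.2308, running total 298.23
Total 298.23.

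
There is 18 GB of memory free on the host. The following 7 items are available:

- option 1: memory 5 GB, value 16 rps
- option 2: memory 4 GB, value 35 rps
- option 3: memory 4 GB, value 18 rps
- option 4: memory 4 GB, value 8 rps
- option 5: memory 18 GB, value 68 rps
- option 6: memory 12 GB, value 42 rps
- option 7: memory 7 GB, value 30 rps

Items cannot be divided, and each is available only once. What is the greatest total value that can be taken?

83 rps

This is a 0/1 knapsack; check combinations near the capacity.
- option 2+option 3+option 7: memory 4+4+7=15, value 35+18+30=83
- option 1+option 2+option 7: memory 5+4+7=16, value 16+35+30=81
- option 2+option 6: memory 4+12=16, value 35+42=77
Best: 83 rps.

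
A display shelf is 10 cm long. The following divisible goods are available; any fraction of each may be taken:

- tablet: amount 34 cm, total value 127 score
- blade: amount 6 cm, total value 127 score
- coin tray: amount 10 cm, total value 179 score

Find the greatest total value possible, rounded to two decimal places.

Take in order of value per unit:
- blade (127/6 per unit): all 6 → value 127, running total 127.00
- coin tray (179/10 per unit): 4 of 10 → value 4×179/10 = 71.6000, running total 198.60
Total 198.60.

198.60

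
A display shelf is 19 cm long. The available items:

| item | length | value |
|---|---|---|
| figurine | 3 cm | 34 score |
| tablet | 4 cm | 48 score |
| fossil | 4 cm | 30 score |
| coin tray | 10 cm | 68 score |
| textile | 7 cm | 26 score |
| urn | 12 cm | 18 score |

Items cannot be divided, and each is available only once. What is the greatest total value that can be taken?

Check high-value combinations within 19 cm:
- figurine+tablet+coin tray: length 3+4+10=17, value 34+48+68=150
- tablet+fossil+coin tray: length 4+4+10=18, value 48+30+68=146
- figurine+tablet+fossil+textile: length 3+4+4+7=18, value 34+48+30+26=138
Best: 150 score.

150 score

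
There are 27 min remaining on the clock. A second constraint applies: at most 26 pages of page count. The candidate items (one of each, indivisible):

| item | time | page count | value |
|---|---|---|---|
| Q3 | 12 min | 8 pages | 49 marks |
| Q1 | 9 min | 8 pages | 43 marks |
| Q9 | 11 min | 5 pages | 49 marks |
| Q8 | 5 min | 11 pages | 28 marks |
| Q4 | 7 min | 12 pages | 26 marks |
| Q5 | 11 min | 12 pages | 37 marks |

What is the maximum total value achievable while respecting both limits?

Feasible sets respecting both limits:
- Q1+Q9+Q8: time 25, page count 24, value 120
- Q1+Q9+Q4: time 27, page count 25, value 118
- Q3+Q9: time 23, page count 13, value 98
- Q3+Q1: time 21, page count 16, value 92
Best: 120 marks.

120 marks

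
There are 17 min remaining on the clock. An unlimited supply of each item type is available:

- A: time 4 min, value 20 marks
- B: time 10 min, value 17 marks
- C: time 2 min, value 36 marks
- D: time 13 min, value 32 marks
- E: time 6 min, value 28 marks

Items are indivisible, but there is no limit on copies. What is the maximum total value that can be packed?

288 marks

Best value-per-unit is C at 36/2, and filling with it alone uses time 8×2=16. No mix of the others beats 8×36 = 288.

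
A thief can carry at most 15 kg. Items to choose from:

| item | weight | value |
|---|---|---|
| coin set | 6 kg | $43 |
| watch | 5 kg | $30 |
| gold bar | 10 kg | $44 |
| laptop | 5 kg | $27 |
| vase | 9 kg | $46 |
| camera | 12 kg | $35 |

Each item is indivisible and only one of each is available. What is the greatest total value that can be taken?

Check high-value combinations within 15 kg:
- coin set+vase: weight 6+9=15, value 43+46=89
- watch+vase: weight 5+9=14, value 30+46=76
- watch+gold bar: weight 5+10=15, value 30+44=74
- coin set+watch: weight 6+5=11, value 43+30=73
Best: $89.

$89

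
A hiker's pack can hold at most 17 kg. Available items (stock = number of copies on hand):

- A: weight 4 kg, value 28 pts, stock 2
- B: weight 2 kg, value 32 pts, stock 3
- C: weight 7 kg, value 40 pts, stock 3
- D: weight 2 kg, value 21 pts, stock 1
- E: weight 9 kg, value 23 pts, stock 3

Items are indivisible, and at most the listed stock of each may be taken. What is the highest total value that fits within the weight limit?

173 pts

Top feasible selections:
- 2×A + 3×B + 1×D: weight 16, value 173
- 1×A + 3×B + 1×C: weight 17, value 164
- 3×B + 1×C + 1×D: weight 15, value 157
Best: 173 pts.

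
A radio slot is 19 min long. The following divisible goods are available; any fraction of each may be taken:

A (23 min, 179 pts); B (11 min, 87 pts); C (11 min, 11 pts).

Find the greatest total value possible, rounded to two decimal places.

149.26

Take in order of value per unit:
- B (87/11 per unit): all 11 → value 87, running total 87.00
- A (179/23 per unit): 8 of 23 → value 8×179/23 = 62.2609, running total 149.26
Total 149.26.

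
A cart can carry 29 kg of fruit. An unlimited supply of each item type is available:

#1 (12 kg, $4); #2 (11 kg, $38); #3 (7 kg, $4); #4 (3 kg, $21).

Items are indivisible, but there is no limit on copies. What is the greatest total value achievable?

$189

Best value-per-unit is #4 at 21/3, and filling with it alone uses weight 9×3=27. No mix of the others beats 9×21 = 189.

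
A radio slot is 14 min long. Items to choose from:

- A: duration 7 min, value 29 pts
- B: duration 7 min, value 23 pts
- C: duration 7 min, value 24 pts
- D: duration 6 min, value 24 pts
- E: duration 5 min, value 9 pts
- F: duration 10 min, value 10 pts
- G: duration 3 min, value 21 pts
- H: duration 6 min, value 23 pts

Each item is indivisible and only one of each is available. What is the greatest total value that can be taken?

54 pts

Check high-value combinations within 14 min:
- D+E+G: duration 6+5+3=14, value 24+9+21=54
- A+D: duration 7+6=13, value 29+24=53
- A+C: duration 7+7=14, value 29+24=53
Best: 54 pts.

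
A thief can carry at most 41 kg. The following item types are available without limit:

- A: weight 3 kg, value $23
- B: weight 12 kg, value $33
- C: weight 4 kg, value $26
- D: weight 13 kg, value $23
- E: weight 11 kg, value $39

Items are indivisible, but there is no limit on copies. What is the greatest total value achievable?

$305

Best value-per-unit is A at 23/3; filling with it alone gives 13×23 = 299.
Optimal mix: 11×A + 2×C → weight 41, value 305.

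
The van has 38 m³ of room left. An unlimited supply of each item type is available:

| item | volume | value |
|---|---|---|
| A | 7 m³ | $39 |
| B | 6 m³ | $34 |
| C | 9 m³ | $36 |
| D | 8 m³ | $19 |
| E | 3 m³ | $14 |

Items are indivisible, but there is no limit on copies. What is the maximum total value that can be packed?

Best value-per-unit is B at 34/6; filling with it alone gives 6×34 = 204.
Optimal mix: 2×A + 4×B → volume 38, value 214.

$214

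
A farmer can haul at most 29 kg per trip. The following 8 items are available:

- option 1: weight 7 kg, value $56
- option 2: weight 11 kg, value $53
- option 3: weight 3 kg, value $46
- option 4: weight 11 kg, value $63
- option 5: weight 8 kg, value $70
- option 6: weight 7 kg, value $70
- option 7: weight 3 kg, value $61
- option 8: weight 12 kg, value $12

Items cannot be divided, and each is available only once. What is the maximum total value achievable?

$303

Check high-value combinations within 29 kg:
- option 1+option 3+option 5+option 6+option 7: weight 7+3+8+7+3=28, value 56+46+70+70+61=303
- option 4+option 5+option 6+option 7: weight 11+8+7+3=29, value 63+70+70+61=264
- option 1+option 5+option 6+option 7: weight 7+8+7+3=25, value 56+70+70+61=257
- option 2+option 5+option 6+option 7: weight 11+8+7+3=29, value 53+70+70+61=254
- option 1+option 4+option 6+option 7: weight 7+11+7+3=28, value 56+63+70+61=250
Best: $303.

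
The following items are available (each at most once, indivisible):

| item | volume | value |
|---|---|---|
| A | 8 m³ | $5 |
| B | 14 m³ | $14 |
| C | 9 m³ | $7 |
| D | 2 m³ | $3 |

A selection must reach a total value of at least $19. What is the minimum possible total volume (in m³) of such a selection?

22

Subsets with value ≥ 19, sorted by total volume:
- A+B: volume 22, value 19
- B+C: volume 23, value 21
- A+B+D: volume 24, value 22
Minimum volume: 22 m³.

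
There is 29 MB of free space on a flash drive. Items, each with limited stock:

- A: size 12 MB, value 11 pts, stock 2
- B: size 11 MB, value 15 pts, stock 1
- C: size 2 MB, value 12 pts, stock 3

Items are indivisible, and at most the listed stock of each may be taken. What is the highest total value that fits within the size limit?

Top feasible selections:
- 1×A + 1×B + 3×C: size 29, value 62
- 1×B + 3×C: size 17, value 51
- 1×A + 1×B + 2×C: size 27, value 50
Best: 62 pts.

62 pts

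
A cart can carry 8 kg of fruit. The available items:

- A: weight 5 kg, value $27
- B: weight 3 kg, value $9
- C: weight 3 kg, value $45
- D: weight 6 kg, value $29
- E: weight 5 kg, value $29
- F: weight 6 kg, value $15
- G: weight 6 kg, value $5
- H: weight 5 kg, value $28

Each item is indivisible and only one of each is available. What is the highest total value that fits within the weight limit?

$74

Check high-value combinations within 8 kg:
- C+E: weight 3+5=8, value 45+29=74
- C+H: weight 3+5=8, value 45+28=73
- A+C: weight 5+3=8, value 27+45=72
Best: $74.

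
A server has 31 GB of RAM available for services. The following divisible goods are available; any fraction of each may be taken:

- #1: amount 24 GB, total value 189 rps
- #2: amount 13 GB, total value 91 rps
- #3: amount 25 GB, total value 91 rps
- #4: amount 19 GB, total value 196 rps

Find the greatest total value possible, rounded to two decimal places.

Take in order of value per unit:
- #4 (196/19 per unit): all 19 → value 196, running total 196.00
- #1 (189/24 per unit): 12 of 24 → value 12×189/24 = 94.5000, running total 290.50
Total 290.50.

290.50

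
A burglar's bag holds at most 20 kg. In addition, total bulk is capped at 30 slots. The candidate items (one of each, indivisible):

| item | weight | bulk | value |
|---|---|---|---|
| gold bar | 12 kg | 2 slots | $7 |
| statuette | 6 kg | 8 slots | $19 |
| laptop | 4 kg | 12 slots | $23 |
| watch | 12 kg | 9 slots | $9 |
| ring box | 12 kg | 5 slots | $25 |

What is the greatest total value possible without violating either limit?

Feasible sets respecting both limits:
- laptop+ring box: weight 16, bulk 17, value 48
- statuette+ring box: weight 18, bulk 13, value 44
- statuette+laptop: weight 10, bulk 20, value 42
Best: $48.

$48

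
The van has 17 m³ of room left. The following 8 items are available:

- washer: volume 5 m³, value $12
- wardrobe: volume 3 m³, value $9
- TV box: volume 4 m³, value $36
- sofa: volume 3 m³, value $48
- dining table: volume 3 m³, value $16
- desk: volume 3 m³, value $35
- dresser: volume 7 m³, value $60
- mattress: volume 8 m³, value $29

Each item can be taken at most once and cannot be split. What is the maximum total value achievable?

Check high-value combinations within 17 m³:
- TV box+sofa+desk+dresser: volume 4+3+3+7=17, value 36+48+35+60=179
- TV box+sofa+dining table+dresser: volume 4+3+3+7=17, value 36+48+16+60=160
- sofa+dining table+desk+dresser: volume 3+3+3+7=16, value 48+16+35+60=159
Best: $179.

$179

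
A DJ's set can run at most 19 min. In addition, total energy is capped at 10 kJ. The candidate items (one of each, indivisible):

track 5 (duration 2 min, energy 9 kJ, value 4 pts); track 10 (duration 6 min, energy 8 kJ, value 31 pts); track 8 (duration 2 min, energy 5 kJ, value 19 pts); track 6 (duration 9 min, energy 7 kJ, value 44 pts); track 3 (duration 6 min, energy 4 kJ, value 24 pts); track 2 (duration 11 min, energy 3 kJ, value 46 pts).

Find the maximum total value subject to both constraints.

70 pts

Feasible sets respecting both limits:
- track 3+track 2: duration 17, energy 7, value 70
- track 8+track 2: duration 13, energy 8, value 65
- track 2: duration 11, energy 3, value 46
- track 6: duration 9, energy 7, value 44
Best: 70 pts.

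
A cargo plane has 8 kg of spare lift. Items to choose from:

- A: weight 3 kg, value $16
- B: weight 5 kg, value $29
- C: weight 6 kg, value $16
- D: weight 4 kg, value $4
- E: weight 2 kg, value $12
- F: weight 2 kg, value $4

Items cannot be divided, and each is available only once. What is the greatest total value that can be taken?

$45

Check high-value combinations within 8 kg:
- A+B: weight 3+5=8, value 16+29=45
- B+E: weight 5+2=7, value 29+12=41
- B+F: weight 5+2=7, value 29+4=33
- A+E+F: weight 3+2+2=7, value 16+12+4=32
- B: weight 5, value 29
Best: $45.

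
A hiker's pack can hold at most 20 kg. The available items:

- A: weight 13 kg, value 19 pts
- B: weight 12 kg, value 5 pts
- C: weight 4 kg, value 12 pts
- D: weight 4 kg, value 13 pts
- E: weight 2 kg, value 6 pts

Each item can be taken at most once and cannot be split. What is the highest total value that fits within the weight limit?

This is a 0/1 knapsack; check combinations near the capacity.
- A+D+E: weight 13+4+2=19, value 19+13+6=38
- A+C+E: weight 13+4+2=19, value 19+12+6=37
- A+D: weight 13+4=17, value 19+13=32
Best: 38 pts.

38 pts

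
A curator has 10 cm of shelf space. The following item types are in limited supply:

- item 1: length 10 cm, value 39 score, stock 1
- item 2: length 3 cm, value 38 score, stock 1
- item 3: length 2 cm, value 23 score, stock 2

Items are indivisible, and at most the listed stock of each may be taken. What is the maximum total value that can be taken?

84 score

Top feasible selections:
- 1×item 2 + 2×item 3: length 7, value 84
- 1×item 2 + 1×item 3: length 5, value 61
- 2×item 3: length 4, value 46
Best: 84 score.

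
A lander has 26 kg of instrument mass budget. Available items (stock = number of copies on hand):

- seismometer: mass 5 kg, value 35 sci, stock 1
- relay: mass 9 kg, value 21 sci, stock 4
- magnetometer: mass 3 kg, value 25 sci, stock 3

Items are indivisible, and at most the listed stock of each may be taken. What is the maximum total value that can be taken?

131 sci

Top feasible selections:
- 1×seismometer + 1×relay + 3×magnetometer: mass 23, value 131
- 1×seismometer + 3×magnetometer: mass 14, value 110
- 1×seismometer + 1×relay + 2×magnetometer: mass 20, value 106
- 1×seismometer + 2×relay + 1×magnetometer: mass 26, value 102
Best: 131 sci.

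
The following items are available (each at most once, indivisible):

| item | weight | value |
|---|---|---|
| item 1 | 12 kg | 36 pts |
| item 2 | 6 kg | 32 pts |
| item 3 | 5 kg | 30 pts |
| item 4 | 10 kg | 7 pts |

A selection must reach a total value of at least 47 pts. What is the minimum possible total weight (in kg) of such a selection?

11

Subsets with value ≥ 47, sorted by total weight:
- item 2+item 3: weight 11, value 62
- item 1+item 3: weight 17, value 66
- item 1+item 2: weight 18, value 68
- item 2+item 3+item 4: weight 21, value 69
Minimum weight: 11 kg.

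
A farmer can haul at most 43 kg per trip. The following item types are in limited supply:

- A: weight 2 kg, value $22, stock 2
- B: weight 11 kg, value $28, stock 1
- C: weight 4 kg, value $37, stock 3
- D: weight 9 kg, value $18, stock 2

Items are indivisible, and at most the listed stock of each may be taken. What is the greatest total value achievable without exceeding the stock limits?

$201

Top feasible selections:
- 2×A + 1×B + 3×C + 1×D: weight 36, value 201
- 1×A + 1×B + 3×C + 2×D: weight 43, value 197
- 2×A + 3×C + 2×D: weight 34, value 191
Best: $201.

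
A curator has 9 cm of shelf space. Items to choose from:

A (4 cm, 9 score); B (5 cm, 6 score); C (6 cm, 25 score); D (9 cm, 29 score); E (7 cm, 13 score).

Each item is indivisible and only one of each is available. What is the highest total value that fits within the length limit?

Check high-value combinations within 9 cm:
- D: length 9, value 29
- C: length 6, value 25
- A+B: length 4+5=9, value 9+6=15
- E: length 7, value 13
Best: 29 score.

29 score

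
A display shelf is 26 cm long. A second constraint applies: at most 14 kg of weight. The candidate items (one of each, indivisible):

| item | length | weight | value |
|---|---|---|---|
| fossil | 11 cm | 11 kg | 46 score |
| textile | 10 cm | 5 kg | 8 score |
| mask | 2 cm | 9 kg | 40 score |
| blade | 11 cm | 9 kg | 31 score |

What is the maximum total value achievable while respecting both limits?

48 score

Feasible sets respecting both limits:
- textile+mask: length 12, weight 14, value 48
- fossil: length 11, weight 11, value 46
- mask: length 2, weight 9, value 40
- textile+blade: length 21, weight 14, value 39
Best: 48 score.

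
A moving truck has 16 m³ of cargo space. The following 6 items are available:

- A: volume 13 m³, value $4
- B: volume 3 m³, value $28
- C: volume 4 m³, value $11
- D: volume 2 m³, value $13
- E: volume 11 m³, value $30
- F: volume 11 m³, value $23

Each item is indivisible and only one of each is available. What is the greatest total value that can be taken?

$71

Check high-value combinations within 16 m³:
- B+D+E: volume 3+2+11=16, value 28+13+30=71
- B+D+F: volume 3+2+11=16, value 28+13+23=64
- B+E: volume 3+11=14, value 28+30=58
- B+C+D: volume 3+4+2=9, value 28+11+13=52
Best: $71.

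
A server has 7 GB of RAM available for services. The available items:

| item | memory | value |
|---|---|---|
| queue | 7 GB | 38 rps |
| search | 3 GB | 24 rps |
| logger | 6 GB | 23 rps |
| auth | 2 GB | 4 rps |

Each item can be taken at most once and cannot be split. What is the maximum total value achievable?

38 rps

Check high-value combinations within 7 GB:
- queue: memory 7, value 38
- search+auth: memory 3+2=5, value 24+4=28
- search: memory 3, value 24
- logger: memory 6, value 23
- auth: memory 2, value 4
Best: 38 rps.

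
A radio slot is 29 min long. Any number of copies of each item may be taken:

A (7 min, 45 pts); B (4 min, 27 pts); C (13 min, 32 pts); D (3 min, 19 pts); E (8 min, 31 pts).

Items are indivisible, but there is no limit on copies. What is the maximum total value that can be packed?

Best value-per-unit is B at 27/4; filling with it alone gives 7×27 = 189.
Optimal mix: 5×B + 3×D → duration 29, value 192.

192 pts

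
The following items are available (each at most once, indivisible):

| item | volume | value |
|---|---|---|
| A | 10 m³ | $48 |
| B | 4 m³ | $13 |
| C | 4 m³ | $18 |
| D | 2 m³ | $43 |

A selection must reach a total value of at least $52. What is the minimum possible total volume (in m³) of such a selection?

Subsets with value ≥ 52, sorted by total volume:
- C+D: volume 6, value 61
- B+D: volume 6, value 56
Minimum volume: 6 m³.

6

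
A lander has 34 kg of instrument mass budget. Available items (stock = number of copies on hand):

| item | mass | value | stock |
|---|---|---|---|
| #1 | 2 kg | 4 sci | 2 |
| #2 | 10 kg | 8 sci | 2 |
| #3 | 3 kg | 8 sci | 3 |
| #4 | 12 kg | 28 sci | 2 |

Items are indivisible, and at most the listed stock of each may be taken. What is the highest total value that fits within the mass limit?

80 sci

Best selections within mass 34 and stock limits:
- 3×#3 + 2×#4: mass 33, value 80
- 2×#1 + 2×#3 + 2×#4: mass 34, value 80
- 1×#1 + 2×#3 + 2×#4: mass 32, value 76
Best: 80 sci.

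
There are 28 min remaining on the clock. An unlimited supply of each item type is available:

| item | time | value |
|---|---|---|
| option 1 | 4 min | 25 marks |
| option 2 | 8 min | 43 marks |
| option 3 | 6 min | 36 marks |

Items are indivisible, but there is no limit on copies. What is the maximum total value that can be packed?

Best value-per-unit is option 1 at 25/4, and filling with it alone uses time 7×4=28. No mix of the others beats 7×25 = 175.

175 marks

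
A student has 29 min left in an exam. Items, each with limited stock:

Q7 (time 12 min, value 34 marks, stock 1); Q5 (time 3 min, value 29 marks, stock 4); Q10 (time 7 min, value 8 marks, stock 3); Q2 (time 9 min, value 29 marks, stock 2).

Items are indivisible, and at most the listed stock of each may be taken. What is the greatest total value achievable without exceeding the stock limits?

Top feasible selections:
- 4×Q5 + 1×Q10 + 1×Q2: time 28, value 153
- 1×Q7 + 4×Q5: time 24, value 150
- 4×Q5 + 1×Q2: time 21, value 145
- 3×Q5 + 2×Q2: time 27, value 145
Best: 153 marks.

153 marks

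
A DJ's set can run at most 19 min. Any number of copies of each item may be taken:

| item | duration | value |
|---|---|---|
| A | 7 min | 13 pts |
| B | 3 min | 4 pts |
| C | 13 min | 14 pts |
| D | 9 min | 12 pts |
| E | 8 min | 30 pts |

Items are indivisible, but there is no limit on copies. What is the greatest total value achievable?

64 pts

Best value-per-unit is E at 30/8; filling with it alone gives 2×30 = 60.
Optimal mix: 1×B + 2×E → duration 19, value 64.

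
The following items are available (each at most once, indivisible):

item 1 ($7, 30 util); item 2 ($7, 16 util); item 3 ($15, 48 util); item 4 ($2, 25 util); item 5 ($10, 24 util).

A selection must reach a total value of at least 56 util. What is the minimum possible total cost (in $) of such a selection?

16

Subsets with value ≥ 56, sorted by total cost:
- item 1+item 2+item 4: cost 16, value 71
- item 3+item 4: cost 17, value 73
- item 1+item 4+item 5: cost 19, value 79
- item 2+item 4+item 5: cost 19, value 65
Minimum cost: 16 $.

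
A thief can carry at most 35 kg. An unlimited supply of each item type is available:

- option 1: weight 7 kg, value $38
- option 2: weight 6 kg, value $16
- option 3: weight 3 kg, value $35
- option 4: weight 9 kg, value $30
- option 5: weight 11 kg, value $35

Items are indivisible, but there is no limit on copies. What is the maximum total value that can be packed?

Best value-per-unit is option 3 at 35/3, and filling with it alone uses weight 11×3=33. No mix of the others beats 11×35 = 385.

$385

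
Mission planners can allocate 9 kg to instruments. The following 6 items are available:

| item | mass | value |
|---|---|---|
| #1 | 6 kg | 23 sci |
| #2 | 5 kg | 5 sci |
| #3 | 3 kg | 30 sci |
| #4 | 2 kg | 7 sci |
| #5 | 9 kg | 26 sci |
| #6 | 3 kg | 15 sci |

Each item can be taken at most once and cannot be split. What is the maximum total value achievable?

53 sci

Check high-value combinations within 9 kg:
- #1+#3: mass 6+3=9, value 23+30=53
- #3+#4+#6: mass 3+2+3=8, value 30+7+15=52
- #3+#6: mass 3+3=6, value 30+15=45
- #1+#6: mass 6+3=9, value 23+15=38
Best: 53 sci.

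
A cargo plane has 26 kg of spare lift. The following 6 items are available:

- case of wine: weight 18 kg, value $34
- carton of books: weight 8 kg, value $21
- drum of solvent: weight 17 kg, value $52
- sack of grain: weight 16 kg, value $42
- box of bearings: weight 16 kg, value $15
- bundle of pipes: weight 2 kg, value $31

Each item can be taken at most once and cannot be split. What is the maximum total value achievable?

$94

Check high-value combinations within 26 kg:
- carton of books+sack of grain+bundle of pipes: weight 8+16+2=26, value 21+42+31=94
- drum of solvent+bundle of pipes: weight 17+2=19, value 52+31=83
- sack of grain+bundle of pipes: weight 16+2=18, value 42+31=73
- carton of books+drum of solvent: weight 8+17=25, value 21+52=73
Best: $94.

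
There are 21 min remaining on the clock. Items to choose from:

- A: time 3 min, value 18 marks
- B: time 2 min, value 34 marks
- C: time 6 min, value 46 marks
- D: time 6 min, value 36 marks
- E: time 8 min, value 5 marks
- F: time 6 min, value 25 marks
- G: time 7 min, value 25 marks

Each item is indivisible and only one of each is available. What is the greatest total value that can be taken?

141 marks

This is a 0/1 knapsack; check combinations near the capacity.
- B+C+D+F: time 2+6+6+6=20, value 34+46+36+25=141
- B+C+D+G: time 2+6+6+7=21, value 34+46+36+25=141
- A+B+C+D: time 3+2+6+6=17, value 18+34+46+36=134
- B+C+F+G: time 2+6+6+7=21, value 34+46+25+25=130
Best: 141 marks.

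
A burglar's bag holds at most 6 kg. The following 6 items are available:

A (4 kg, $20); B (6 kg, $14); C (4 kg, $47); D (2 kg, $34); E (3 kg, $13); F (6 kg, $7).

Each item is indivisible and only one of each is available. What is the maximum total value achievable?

Check high-value combinations within 6 kg:
- C+D: weight 4+2=6, value 47+34=81
- A+D: weight 4+2=6, value 20+34=54
- C: weight 4, value 47
- D+E: weight 2+3=5, value 34+13=47
Best: $81.

$81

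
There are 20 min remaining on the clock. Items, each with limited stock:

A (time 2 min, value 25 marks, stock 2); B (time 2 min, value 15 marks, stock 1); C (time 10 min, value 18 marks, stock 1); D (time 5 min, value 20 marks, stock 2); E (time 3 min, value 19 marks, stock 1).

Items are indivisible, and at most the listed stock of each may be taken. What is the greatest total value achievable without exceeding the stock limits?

124 marks

Top feasible selections:
- 2×A + 1×B + 2×D + 1×E: time 19, value 124
- 2×A + 2×D + 1×E: time 17, value 109
Best: 124 marks.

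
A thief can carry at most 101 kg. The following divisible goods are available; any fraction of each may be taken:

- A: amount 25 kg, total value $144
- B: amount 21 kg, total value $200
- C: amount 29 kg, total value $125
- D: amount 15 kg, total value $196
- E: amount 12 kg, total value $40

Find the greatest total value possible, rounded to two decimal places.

Take in order of value per unit:
- D (196/15 per unit): all 15 → value 196, running total 196.00
- B (200/21 per unit): all 21 → value 200, running total 396.00
- A (144/25 per unit): all 25 → value 144, running total 540.00
- C (125/29 per unit): all 29 → value 125, running total 665.00
- E (40/12 per unit): 11 of 12 → value 11×40/12 = 36.6667, running total 701.67
Total 701.67.

701.67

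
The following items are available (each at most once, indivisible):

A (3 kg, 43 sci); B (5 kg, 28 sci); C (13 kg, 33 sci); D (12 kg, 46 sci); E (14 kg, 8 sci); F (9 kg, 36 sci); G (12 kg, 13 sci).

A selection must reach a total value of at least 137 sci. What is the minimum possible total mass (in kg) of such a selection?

Subsets with value ≥ 137, sorted by total mass:
- A+B+D+F: mass 29, value 153
- A+B+C+F: mass 30, value 140
- A+B+C+D: mass 33, value 150
- A+D+F+G: mass 36, value 138
Minimum mass: 29 kg.

29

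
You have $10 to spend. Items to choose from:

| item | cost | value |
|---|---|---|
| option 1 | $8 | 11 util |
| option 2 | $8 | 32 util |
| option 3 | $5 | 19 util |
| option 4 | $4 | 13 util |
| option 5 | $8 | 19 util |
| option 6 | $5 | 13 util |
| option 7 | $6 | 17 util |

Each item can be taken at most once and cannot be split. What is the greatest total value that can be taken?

Check high-value combinations within $10:
- option 2: cost 8, value 32
- option 3+option 4: cost 5+4=9, value 19+13=32
- option 3+option 6: cost 5+5=10, value 19+13=32
Best: 32 util.

32 util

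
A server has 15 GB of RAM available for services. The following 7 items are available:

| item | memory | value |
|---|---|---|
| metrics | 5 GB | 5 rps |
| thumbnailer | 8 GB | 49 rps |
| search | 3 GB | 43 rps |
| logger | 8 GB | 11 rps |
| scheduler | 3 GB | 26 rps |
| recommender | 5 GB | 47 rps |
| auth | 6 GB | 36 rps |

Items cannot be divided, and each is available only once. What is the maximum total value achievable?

126 rps

Check high-value combinations within 15 GB:
- search+recommender+auth: memory 3+5+6=14, value 43+47+36=126
- thumbnailer+search+scheduler: memory 8+3+3=14, value 49+43+26=118
- search+scheduler+recommender: memory 3+3+5=11, value 43+26+47=116
Best: 126 rps.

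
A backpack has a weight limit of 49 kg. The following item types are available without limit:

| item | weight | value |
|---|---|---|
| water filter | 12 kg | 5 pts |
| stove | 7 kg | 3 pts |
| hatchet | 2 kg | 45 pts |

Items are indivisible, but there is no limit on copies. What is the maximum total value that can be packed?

Best value-per-unit is hatchet at 45/2, and filling with it alone uses weight 24×2=48. No mix of the others beats 24×45 = 1080.

1080 pts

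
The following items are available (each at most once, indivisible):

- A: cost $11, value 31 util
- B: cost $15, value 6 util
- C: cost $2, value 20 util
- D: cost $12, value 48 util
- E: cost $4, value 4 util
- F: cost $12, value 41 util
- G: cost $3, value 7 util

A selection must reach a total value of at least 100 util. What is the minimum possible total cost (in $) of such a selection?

26

Subsets with value ≥ 100, sorted by total cost:
- C+D+F: cost 26, value 109
- A+C+D+G: cost 28, value 106
Minimum cost: 26 $.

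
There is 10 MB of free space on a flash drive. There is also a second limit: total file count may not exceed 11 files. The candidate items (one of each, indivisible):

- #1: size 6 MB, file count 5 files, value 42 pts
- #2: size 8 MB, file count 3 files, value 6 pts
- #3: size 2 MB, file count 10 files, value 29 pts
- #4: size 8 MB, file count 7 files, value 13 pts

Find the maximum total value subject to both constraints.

Feasible sets respecting both limits:
- #1: size 6, file count 5, value 42
- #3: size 2, file count 10, value 29
- #4: size 8, file count 7, value 13
Best: 42 pts.

42 pts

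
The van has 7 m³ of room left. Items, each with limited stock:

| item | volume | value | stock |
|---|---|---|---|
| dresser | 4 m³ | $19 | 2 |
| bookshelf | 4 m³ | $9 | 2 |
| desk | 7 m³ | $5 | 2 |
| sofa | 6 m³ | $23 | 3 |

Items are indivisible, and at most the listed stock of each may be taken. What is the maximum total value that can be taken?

$23

Top feasible selections:
- 1×sofa: volume 6, value 23
- 1×dresser: volume 4, value 19
Best: $23.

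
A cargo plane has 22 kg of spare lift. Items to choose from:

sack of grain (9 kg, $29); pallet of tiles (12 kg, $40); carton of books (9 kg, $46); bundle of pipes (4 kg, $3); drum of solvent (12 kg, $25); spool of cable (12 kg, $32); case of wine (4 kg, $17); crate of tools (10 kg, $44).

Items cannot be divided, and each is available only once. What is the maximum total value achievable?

$92

Check high-value combinations within 22 kg:
- sack of grain+carton of books+case of wine: weight 9+9+4=22, value 29+46+17=92
- carton of books+crate of tools: weight 9+10=19, value 46+44=90
- pallet of tiles+carton of books: weight 12+9=21, value 40+46=86
- pallet of tiles+crate of tools: weight 12+10=22, value 40+44=84
Best: $92.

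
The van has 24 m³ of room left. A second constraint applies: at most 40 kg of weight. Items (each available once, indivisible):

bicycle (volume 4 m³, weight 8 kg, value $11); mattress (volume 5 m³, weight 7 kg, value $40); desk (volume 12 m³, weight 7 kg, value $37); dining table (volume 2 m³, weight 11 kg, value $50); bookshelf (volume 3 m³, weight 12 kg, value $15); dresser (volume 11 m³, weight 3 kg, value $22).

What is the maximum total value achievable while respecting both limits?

$142

Feasible sets respecting both limits:
- mattress+desk+dining table+bookshelf: volume 22, weight 37, value 142
- bicycle+mattress+desk+dining table: volume 23, weight 33, value 138
- mattress+desk+dining table: volume 19, weight 25, value 127
Best: $142.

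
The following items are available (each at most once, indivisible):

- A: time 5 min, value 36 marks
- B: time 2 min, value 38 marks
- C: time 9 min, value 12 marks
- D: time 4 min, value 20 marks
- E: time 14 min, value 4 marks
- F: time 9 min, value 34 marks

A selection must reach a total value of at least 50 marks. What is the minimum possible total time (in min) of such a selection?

6

Subsets with value ≥ 50, sorted by total time:
- B+D: time 6, value 58
- A+B: time 7, value 74
Minimum time: 6 min.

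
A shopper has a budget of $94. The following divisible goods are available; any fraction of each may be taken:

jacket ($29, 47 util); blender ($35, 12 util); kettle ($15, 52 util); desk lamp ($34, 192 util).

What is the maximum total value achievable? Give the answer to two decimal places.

296.49

Take in order of value per unit:
- desk lamp (192/34 per unit): all 34 → value 192, running total 192.00
- kettle (52/15 per unit): all 15 → value 52, running total 244.00
- jacket (47/29 per unit): all 29 → value 47, running total 291.00
- blender (12/35 per unit): 16 of 35 → value 16×12/35 = 5.4857, running total 296.49
Total 296.49.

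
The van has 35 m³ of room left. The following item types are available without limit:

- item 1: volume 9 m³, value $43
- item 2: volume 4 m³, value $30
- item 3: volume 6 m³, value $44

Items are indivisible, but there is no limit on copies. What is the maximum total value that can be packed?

Best value-per-unit is item 2 at 30/4; filling with it alone gives 8×30 = 240.
Optimal mix: 7×item 2 + 1×item 3 → volume 34, value 254.

$254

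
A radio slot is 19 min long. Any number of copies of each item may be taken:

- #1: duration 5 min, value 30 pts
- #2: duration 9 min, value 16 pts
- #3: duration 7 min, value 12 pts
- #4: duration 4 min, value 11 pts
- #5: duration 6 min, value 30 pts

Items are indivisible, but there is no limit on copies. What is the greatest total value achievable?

Best value-per-unit is #1 at 30/5; filling with it alone gives 3×30 = 90.
Optimal mix: 3×#1 + 1×#4 → duration 19, value 101.

101 pts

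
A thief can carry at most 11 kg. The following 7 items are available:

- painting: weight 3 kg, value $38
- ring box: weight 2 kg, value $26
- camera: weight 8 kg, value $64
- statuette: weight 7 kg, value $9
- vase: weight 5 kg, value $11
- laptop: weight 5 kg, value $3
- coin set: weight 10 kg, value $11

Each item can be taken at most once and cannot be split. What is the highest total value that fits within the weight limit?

This is a 0/1 knapsack; check combinations near the capacity.
- painting+camera: weight 3+8=11, value 38+64=102
- ring box+camera: weight 2+8=10, value 26+64=90
- painting+ring box+vase: weight 3+2+5=10, value 38+26+11=75
- painting+ring box+laptop: weight 3+2+5=10, value 38+26+3=67
Best: $102.

$102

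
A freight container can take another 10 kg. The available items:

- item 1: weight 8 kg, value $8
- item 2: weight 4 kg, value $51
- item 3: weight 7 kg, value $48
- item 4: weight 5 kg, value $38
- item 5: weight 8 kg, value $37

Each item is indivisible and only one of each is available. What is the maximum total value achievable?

This is a 0/1 knapsack; check combinations near the capacity.
- item 2+item 4: weight 4+5=9, value 51+38=89
- item 2: weight 4, value 51
- item 3: weight 7, value 48
- item 4: weight 5, value 38
- item 5: weight 8, value 37
Best: $89.

$89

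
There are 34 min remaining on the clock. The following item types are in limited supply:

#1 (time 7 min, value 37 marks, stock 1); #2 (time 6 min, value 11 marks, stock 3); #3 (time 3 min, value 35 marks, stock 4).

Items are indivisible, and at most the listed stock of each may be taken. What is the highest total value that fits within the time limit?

199 marks

Best selections within time 34 and stock limits:
- 1×#1 + 2×#2 + 4×#3: time 31, value 199
- 1×#1 + 1×#2 + 4×#3: time 25, value 188
- 1×#1 + 4×#3: time 19, value 177
- 1×#1 + 3×#2 + 3×#3: time 34, value 175
Best: 199 marks.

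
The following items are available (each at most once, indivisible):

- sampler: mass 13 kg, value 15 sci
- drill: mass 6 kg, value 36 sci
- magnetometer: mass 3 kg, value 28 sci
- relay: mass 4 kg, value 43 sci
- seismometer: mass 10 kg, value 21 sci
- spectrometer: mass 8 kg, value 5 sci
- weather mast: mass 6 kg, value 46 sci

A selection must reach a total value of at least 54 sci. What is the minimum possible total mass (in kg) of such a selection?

7

Subsets with value ≥ 54, sorted by total mass:
- magnetometer+relay: mass 7, value 71
- magnetometer+weather mast: mass 9, value 74
Minimum mass: 7 kg.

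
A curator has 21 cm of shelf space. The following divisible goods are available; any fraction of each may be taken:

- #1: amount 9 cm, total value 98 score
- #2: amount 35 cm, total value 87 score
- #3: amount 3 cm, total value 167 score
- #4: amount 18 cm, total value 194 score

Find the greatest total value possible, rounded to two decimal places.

Take in order of value per unit:
- #3 (167/3 per unit): all 3 → value 167, running total 167.00
- #1 (98/9 per unit): all 9 → value 98, running total 265.00
- #4 (194/18 per unit): 9 of 18 → value 9×194/18 = 97.0000, running total 362.00
Total 362.00.

362.00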